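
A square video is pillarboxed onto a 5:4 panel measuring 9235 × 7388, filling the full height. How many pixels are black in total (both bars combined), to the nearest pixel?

13645636 pixels

The video is 7388 × 1/1 ≈ 7388.0000 px wide.
Black = 9235 − 7388.0000 = 1847.0000 px.
That's 1847.0000 × 7388 ≈ 13645636 black pixels.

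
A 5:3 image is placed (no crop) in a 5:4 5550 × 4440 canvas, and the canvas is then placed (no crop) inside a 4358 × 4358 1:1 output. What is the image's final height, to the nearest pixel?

2615 px

Inside the 5550×4440 canvas the image is width-limited at 5550.00 × 3330.00.
The 5:4 canvas is width-limited in 4358×4358, giving 4358.00 × 3486.40; scale factor 0.7852.
The image scales with it: height 3330.00 × 0.7852 ≈ 2614.80.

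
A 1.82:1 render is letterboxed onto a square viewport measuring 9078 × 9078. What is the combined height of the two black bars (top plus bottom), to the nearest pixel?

1.82:1 (1.820) > square (1.000), so the render fills the width.
Content height = 9078 / 1.820 ≈ 4987.91 px.
Black = 9078 − 4987.91 = 4090.09 px.

4090 px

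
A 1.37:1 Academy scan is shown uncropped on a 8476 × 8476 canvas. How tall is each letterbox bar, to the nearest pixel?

1145 px

Since 1.370 > 1.000, the scan is width-limited.
The scan is 8476 / 1.370 ≈ 6186.86 px tall.
8476 − 6186.86 = 2289.14 px of bars (1144.57 each).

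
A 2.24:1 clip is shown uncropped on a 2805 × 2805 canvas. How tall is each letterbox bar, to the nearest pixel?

776 px

2.24:1 (2.240) > 1:1 (1.000), so the clip fills the width.
The clip is 2805 / 2.240 ≈ 1252.23 px tall.
2805 − 1252.23 = 1552.77 px of bars (776.38 each).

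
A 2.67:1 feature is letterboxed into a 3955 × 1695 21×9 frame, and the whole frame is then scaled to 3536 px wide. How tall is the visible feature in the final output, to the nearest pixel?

In the 3955×1695 frame the feature fills the width: height = 3955 / 2.670 ≈ 1481.27 px.
The frame scales by 3536/3955 = 0.8941; 1481.27 × 0.8941 ≈ 1324.34 px.

1324 px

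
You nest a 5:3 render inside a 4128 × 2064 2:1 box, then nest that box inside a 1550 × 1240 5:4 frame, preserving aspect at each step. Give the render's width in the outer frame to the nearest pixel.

Inside the 4128×2064 canvas the render is height-limited at 3440.00 × 2064.00.
Second fit — the 2:1 canvas into 1550×1240 spans the width: 1550.00 × 775.00 (×0.3755 from 4128×2064).
So the render's width is 3440.00 × 0.3755 ≈ 1291.67.

1292 px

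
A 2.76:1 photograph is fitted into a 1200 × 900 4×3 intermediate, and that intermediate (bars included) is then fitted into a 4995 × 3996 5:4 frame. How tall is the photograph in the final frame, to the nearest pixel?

Inside the 1200×900 canvas the photograph is width-limited at 1200.00 × 434.78.
The 4×3 canvas is width-limited in 4995×3996, giving 4995.00 × 3746.25; scale factor 4.1625.
So the photograph's height is 434.78 × 4.1625 ≈ 1809.78.

1810 px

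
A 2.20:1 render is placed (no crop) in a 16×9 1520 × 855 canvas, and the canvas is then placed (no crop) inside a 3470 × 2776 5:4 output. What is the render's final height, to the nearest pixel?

1577 px

2.20:1 in 1520×855: fills the width, so the render is 1520.00 × 690.91.
Second fit — the 16×9 canvas into 3470×2776 spans the width: 3470.00 × 1951.88 (×2.2829 from 1520×855).
Applying the same ×2.2829: 690.91 → 1577.27.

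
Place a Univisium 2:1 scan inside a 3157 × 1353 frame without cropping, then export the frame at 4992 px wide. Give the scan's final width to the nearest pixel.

4279 px

Fitted into 3157×1353, the scan spans the height; its width is 1353 × 2/1 ≈ 2706.00 px.
Scaling 3157 → 4992 is ×1.5812, so the width becomes 2706.00 × 1.5812 ≈ 4278.86 px.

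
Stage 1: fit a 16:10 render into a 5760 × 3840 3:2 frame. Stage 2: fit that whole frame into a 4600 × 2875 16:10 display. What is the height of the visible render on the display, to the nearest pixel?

Inside the 5760×3840 canvas the render is width-limited at 5760.00 × 3600.00.
The 3:2 canvas is height-limited in 4600×2875, giving 4312.50 × 2875.00; scale factor 0.7487.
Applying the same ×0.7487: 3600.00 → 2695.31.

2695 px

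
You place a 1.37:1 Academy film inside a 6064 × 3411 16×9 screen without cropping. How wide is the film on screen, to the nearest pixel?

4673 px

1.37:1 Academy (1.370) < 16×9 (1.778), so the film fills the height.
That makes the image 4673.07 px wide (3411 × 1.370).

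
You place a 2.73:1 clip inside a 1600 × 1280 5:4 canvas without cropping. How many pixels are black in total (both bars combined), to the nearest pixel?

1110271 pixels

2.73:1 (2.730) > 5:4 (1.250), so the clip fills the width.
Content height = 1600 / 2.730 ≈ 586.0806 px.
1280 − 586.0806 = 693.9194 px of bars.
Bar area = 693.9194 × 1600 ≈ 1110271 px.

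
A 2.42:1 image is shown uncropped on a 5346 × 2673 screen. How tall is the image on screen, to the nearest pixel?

2209 px

2.42:1 (2.420) > Univisium 2:1 (2.000), so the image fills the width.
Content height = 5346 / 2.420 ≈ 2209.09 px.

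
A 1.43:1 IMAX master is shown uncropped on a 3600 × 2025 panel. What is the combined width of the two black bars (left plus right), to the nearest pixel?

704 px

1.43:1 IMAX is narrower than 16:9, so it spans the full height.
Content width = 2025 × 1.430 ≈ 2895.75 px.
3600 − 2895.75 = 704.25 px of bars.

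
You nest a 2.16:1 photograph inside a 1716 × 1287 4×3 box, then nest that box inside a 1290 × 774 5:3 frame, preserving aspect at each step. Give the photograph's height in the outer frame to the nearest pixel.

478 px

2.16:1 in 1716×1287: fills the width, so the photograph is 1716.00 × 794.44.
Second fit — the 4×3 canvas into 1290×774 spans the height: 1032.00 × 774.00 (×0.6014 from 1716×1287).
So the photograph's height is 794.44 × 0.6014 ≈ 477.78.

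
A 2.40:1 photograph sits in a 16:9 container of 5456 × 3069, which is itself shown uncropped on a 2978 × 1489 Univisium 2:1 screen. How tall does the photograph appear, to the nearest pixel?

1103 px

2.40:1 in 5456×3069: fills the width, so the photograph is 5456.00 × 2273.33.
Second fit — the 16:9 canvas into 2978×1489 spans the height: 2647.11 × 1489.00 (×0.4852 from 5456×3069).
The photograph scales with it: height 2273.33 × 0.4852 ≈ 1102.96.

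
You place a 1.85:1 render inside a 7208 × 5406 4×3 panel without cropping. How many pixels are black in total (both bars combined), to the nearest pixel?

1.85:1 (1.850) > 4×3 (1.333), so the render fills the width.
The render is 7208 / 1.850 ≈ 3896.2162 px tall.
Leftover height: 5406 − 3896.2162 = 1509.7838 px.
That's 1509.7838 × 7208 ≈ 10882522 black pixels.

10882522 pixels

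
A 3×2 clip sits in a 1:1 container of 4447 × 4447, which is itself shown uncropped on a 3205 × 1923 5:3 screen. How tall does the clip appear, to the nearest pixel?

3×2 in 4447×4447: fills the width, so the clip is 4447.00 × 2964.67.
The 1:1 canvas is height-limited in 3205×1923, giving 1923.00 × 1923.00; scale factor 0.4324.
So the clip's height is 2964.67 × 0.4324 ≈ 1282.00.

1282 px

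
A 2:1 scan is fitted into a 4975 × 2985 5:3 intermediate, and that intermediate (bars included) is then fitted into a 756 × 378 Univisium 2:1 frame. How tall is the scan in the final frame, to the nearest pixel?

315 px

2:1 in 4975×2985: fills the width, so the scan is 4975.00 × 2487.50.
The 5:3 canvas is height-limited in 756×378, giving 630.00 × 378.00; scale factor 0.1266.
The scan scales with it: height 2487.50 × 0.1266 ≈ 315.00.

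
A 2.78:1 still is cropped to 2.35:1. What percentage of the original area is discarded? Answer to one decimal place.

15.5%

2.35:1 is narrower than 2.78:1, so the crop keeps the full height and trims the width.
Area ratio = (2.350)/(2.780) = 84.53%; the remaining 15.47% is cropped out.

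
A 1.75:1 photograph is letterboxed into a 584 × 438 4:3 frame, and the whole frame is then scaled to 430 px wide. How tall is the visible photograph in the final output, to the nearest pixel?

Fitted into 584×438, the photograph spans the width; its height is 584 / 1.750 ≈ 333.71 px.
The frame scales by 430/584 = 0.7363; 333.71 × 0.7363 ≈ 245.71 px.

246 px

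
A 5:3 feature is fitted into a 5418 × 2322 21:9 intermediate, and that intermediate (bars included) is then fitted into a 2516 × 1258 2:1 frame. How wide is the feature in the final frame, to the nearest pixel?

First fit — 5:3 into 5418×2322 spans the height: 3870.00 × 2322.00.
The 21:9 canvas is width-limited in 2516×1258, giving 2516.00 × 1078.29; scale factor 0.4644.
So the feature's width is 3870.00 × 0.4644 ≈ 1797.14.

1797 px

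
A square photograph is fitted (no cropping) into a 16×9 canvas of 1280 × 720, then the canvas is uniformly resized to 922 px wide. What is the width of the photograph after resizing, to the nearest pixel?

519 px

In the 1280×720 frame the photograph fills the height: width = 720 × 1/1 ≈ 720.00 px.
The frame scales by 922/1280 = 0.7203; 720.00 × 0.7203 ≈ 518.62 px.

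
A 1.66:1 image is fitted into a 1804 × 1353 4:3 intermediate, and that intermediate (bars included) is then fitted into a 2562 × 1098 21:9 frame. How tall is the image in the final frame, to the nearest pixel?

First fit — 1.66:1 into 1804×1353 spans the width: 1804.00 × 1086.75.
4:3 in 2562×1098: fills the height, so the intermediate becomes 1464.00 × 1098.00 — a scale of ×0.8115.
The image scales with it: height 1086.75 × 0.8115 ≈ 881.93.

882 px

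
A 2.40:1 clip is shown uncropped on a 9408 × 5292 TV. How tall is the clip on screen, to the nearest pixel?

3920 px

Since 2.400 > 1.778, the clip is width-limited.
Content height = 9408 / 2.400 ≈ 3920.00 px.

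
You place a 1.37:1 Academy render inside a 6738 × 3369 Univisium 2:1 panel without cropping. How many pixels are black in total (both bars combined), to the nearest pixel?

7150601 pixels

Since 1.370 < 2.000, the render is height-limited.
The render is 3369 × 1.370 ≈ 4615.5300 px wide.
Leftover width: 6738 − 4615.5300 = 2122.4700 px.
Bar area = 2122.4700 × 3369 ≈ 7150601 px.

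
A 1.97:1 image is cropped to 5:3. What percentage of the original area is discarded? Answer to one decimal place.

15.4%

Going from 1.97:1 to 5:3 means cutting width while keeping height.
Area ratio = (1.667)/(1.970) = 84.60%; the remaining 15.40% is cropped out.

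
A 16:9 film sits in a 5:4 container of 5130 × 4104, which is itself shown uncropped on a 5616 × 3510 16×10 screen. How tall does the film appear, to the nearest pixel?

Inside the 5130×4104 canvas the film is width-limited at 5130.00 × 2885.62.
Second fit — the 5:4 canvas into 5616×3510 spans the height: 4387.50 × 3510.00 (×0.8553 from 5130×4104).
Applying the same ×0.8553: 2885.62 → 2467.97.

2468 px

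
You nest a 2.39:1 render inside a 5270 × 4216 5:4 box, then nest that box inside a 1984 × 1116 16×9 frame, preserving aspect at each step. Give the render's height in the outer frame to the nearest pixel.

584 px

First fit — 2.39:1 into 5270×4216 spans the width: 5270.00 × 2205.02.
The 5:4 canvas is height-limited in 1984×1116, giving 1395.00 × 1116.00; scale factor 0.2647.
The render scales with it: height 2205.02 × 0.2647 ≈ 583.68.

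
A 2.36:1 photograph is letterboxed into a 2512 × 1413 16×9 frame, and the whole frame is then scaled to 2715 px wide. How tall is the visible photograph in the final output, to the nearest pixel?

1150 px

In the 2512×1413 frame the photograph fills the width: height = 2512 / 2.360 ≈ 1064.41 px.
Resizing to 2715 px wide multiplies everything by 1.0808: 1064.41 → 1150.42 px.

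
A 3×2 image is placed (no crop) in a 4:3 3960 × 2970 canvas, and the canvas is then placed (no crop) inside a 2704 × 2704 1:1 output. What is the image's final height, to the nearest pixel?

1803 px

First fit — 3×2 into 3960×2970 spans the width: 3960.00 × 2640.00.
4:3 in 2704×2704: fills the width, so the intermediate becomes 2704.00 × 2028.00 — a scale of ×0.6828.
Applying the same ×0.6828: 2640.00 → 1802.67.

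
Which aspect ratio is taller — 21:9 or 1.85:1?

1.85:1

21:9 = 2.333 and 1.85; 2.333 > 1.85. The smaller width-to-height ratio is the taller frame.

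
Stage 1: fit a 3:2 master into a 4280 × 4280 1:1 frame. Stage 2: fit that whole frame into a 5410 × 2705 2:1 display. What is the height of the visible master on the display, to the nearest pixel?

1803 px

3:2 in 4280×4280: fills the width, so the master is 4280.00 × 2853.33.
The 1:1 canvas is height-limited in 5410×2705, giving 2705.00 × 2705.00; scale factor 0.6320.
Applying the same ×0.6320: 2853.33 → 1803.33.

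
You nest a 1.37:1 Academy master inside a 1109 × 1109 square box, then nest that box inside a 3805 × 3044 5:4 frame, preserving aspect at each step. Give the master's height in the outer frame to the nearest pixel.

2222 px

1.37:1 Academy in 1109×1109: fills the width, so the master is 1109.00 × 809.49.
Second fit — the square canvas into 3805×3044 spans the height: 3044.00 × 3044.00 (×2.7448 from 1109×1109).
So the master's height is 809.49 × 2.7448 ≈ 2221.90.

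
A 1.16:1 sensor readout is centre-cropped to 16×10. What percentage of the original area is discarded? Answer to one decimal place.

27.5%

The width stays; only height is cut (since 16×10 is wider than 1.16:1).
(1.160)/(1.600) ≈ 0.725 of the area survives, leaving 27.50% discarded.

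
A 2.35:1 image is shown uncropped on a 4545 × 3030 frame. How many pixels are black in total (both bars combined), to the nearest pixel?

4981127 pixels

2.35:1 is wider than 3:2, so it spans the full width.
Content height = 4545 / 2.350 ≈ 1934.0426 px.
Black = 3030 − 1934.0426 = 1095.9574 px.
Bar area = 1095.9574 × 4545 ≈ 4981127 px.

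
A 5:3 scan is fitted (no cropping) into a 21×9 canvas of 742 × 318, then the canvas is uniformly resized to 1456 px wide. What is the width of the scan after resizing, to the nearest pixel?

At 742×318 the scan is height-limited, so width = 318 × 5/3 ≈ 530.00 px.
The frame scales by 1456/742 = 1.9623; 530.00 × 1.9623 ≈ 1040.00 px.

1040 px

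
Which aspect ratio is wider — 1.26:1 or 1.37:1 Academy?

1.26 and 1.37; 1.37 > 1.26.

1.37:1 Academy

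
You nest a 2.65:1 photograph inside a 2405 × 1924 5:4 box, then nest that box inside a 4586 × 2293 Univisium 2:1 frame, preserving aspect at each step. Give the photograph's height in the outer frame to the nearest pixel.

First fit — 2.65:1 into 2405×1924 spans the width: 2405.00 × 907.55.
The 5:4 canvas is height-limited in 4586×2293, giving 2866.25 × 2293.00; scale factor 1.1918.
Applying the same ×1.1918: 907.55 → 1081.60.

1082 px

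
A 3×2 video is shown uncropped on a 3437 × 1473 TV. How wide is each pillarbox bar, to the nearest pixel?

3×2 is narrower than 21×9, so it spans the full height.
That makes the image 2209.50 px wide (1473 × 3/2).
Leftover width: 3437 − 2209.50 = 1227.50 px → 613.75 each side.

614 px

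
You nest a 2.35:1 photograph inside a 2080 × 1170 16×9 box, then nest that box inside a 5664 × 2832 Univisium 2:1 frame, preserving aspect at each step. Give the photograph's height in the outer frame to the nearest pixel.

2142 px

First fit — 2.35:1 into 2080×1170 spans the width: 2080.00 × 885.11.
The 16×9 canvas is height-limited in 5664×2832, giving 5034.67 × 2832.00; scale factor 2.4205.
The photograph scales with it: height 885.11 × 2.4205 ≈ 2142.41.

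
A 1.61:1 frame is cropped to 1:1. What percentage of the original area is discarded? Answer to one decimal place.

The height stays; only width is cut (since 1:1 is narrower than 1.61:1).
Fraction kept = (1.000)/(1.610) ≈ 62.11%, so 37.89% is lost.

37.9%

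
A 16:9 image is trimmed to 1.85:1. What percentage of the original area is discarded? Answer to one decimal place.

The width stays; only height is cut (since 1.85:1 is wider than 16:9).
(1.778)/(1.850) ≈ 0.961 of the area survives, leaving 3.90% discarded.

3.9%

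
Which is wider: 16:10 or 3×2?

16:10

16:10 = 1.6 and 3×2 = 1.5; 1.6 > 1.5.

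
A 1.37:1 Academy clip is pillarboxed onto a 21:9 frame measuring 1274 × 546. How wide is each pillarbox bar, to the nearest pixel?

1.37:1 Academy is narrower than 21:9, so it spans the full height.
That makes the image 748.02 px wide (546 × 1.370).
1274 − 748.02 = 525.98 px of bars (262.99 each).

263 px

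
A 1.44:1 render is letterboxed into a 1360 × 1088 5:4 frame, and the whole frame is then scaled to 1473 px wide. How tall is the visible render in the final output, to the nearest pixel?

At 1360×1088 the render is width-limited, so height = 1360 / 1.440 ≈ 944.44 px.
Scaling 1360 → 1473 is ×1.0831, so the height becomes 944.44 × 1.0831 ≈ 1022.92 px.

1023 px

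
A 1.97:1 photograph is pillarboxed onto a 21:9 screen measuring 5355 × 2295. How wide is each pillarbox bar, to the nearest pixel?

1.97:1 (1.970) < 21:9 (2.333), so the photograph fills the height.
The photograph is 2295 × 1.970 ≈ 4521.15 px wide.
5355 − 4521.15 = 833.85 px of bars (416.93 each).

417 px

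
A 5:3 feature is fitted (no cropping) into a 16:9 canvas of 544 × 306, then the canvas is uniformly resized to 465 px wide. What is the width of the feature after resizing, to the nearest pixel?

Fitted into 544×306, the feature spans the height; its width is 306 × 5/3 ≈ 510.00 px.
Scaling 544 → 465 is ×0.8548, so the width becomes 510.00 × 0.8548 ≈ 435.94 px.

436 px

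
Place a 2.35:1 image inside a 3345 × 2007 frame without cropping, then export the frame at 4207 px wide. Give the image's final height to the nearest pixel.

Fitted into 3345×2007, the image spans the width; its height is 3345 / 2.350 ≈ 1423.40 px.
Resizing to 4207 px wide multiplies everything by 1.2577: 1423.40 → 1790.21 px.

1790 px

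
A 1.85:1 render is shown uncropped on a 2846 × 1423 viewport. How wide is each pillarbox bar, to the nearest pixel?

107 px

1.85:1 (1.850) < Univisium 2:1 (2.000), so the render fills the height.
Content width = 1423 × 1.850 ≈ 2632.55 px.
Leftover width: 2846 − 2632.55 = 213.45 px → 106.72 each side.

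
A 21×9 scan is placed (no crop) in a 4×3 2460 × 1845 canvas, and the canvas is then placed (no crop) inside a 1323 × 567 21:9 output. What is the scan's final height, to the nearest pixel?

324 px

First fit — 21×9 into 2460×1845 spans the width: 2460.00 × 1054.29.
Second fit — the 4×3 canvas into 1323×567 spans the height: 756.00 × 567.00 (×0.3073 from 2460×1845).
So the scan's height is 1054.29 × 0.3073 ≈ 324.00.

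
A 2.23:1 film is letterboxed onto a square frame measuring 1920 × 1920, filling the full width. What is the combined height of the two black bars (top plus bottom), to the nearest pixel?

1059 px

That makes the image 860.99 px tall (1920 / 2.230).
Black = 1920 − 860.99 = 1059.01 px.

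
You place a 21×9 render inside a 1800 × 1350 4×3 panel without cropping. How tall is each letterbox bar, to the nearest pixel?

289 px

21×9 (2.333) > 4×3 (1.333), so the render fills the width.
Content height = 1800 × 9/21 ≈ 771.43 px.
1350 − 771.43 = 578.57 px of bars (289.29 each).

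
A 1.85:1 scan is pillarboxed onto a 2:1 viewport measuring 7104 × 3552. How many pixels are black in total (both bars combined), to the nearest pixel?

1.85:1 is narrower than 2:1, so it spans the full height.
That makes the image 6571.2000 px wide (3552 × 1.850).
7104 − 6571.2000 = 532.8000 px of bars.
That's 532.8000 × 3552 ≈ 1892506 black pixels.

1892506 pixels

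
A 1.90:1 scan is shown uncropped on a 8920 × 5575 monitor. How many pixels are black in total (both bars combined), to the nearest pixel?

Since 1.900 > 1.600, the scan is width-limited.
The scan is 8920 / 1.900 ≈ 4694.7368 px tall.
Black = 5575 − 4694.7368 = 880.2632 px.
Across the 8920-px span: 880.2632 × 8920 ≈ 7851947 px.

7851947 pixels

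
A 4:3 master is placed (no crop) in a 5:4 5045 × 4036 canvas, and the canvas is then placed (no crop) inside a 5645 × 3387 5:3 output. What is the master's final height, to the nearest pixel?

4:3 in 5045×4036: fills the width, so the master is 5045.00 × 3783.75.
Second fit — the 5:4 canvas into 5645×3387 spans the height: 4233.75 × 3387.00 (×0.8392 from 5045×4036).
Applying the same ×0.8392: 3783.75 → 3175.31.

3175 px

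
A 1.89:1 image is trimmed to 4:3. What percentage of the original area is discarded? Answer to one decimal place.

Going from 1.89:1 to 4:3 means cutting width while keeping height.
Area ratio = (1.333)/(1.890) = 70.55%; the remaining 29.45% is cropped out.

29.5%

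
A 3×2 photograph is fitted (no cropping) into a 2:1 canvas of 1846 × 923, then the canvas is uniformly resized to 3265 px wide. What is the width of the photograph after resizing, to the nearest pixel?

2449 px

At 1846×923 the photograph is height-limited, so width = 923 × 3/2 ≈ 1384.50 px.
Scaling 1846 → 3265 is ×1.7687, so the width becomes 1384.50 × 1.7687 ≈ 2448.75 px.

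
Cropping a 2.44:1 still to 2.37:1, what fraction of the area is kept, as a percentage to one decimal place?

97.1%

The height stays; only width is cut (since 2.37:1 is narrower than 2.44:1).
(2.370)/(2.440) ≈ 0.971 of the area survives.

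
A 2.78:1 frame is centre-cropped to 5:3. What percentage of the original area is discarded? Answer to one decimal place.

The height stays; only width is cut (since 5:3 is narrower than 2.78:1).
Area ratio = (1.667)/(2.780) = 59.95%; the remaining 40.05% is cropped out.

40.0%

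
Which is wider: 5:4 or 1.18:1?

5:4

5:4 = 1.25 and 1.18; 1.25 > 1.18.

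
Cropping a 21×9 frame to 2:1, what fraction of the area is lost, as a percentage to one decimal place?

14.3%

Going from 21×9 to 2:1 means cutting width while keeping height.
Area ratio = (2.000)/(2.333) = 85.71%; the remaining 14.29% is cropped out.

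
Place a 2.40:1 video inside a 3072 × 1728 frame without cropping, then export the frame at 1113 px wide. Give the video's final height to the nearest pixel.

Fitted into 3072×1728, the video spans the width; its height is 3072 / 2.400 ≈ 1280.00 px.
Scaling 3072 → 1113 is ×0.3623, so the height becomes 1280.00 × 0.3623 ≈ 463.75 px.

464 px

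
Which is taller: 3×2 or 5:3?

3×2 = 1.5 and 5:3 = 1.667; 1.667 > 1.5. The smaller width-to-height ratio is the taller frame.

3×2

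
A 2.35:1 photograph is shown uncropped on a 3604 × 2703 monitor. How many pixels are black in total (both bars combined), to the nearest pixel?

2.35:1 is wider than 4×3, so it spans the full width.
Content height = 3604 / 2.350 ≈ 1533.6170 px.
Leftover height: 2703 − 1533.6170 = 1169.3830 px.
That's 1169.3830 × 3604 ≈ 4214456 black pixels.

4214456 pixels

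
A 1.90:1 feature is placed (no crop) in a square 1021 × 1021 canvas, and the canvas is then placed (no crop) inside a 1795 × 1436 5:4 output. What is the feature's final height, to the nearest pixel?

756 px

First fit — 1.90:1 into 1021×1021 spans the width: 1021.00 × 537.37.
square in 1795×1436: fills the height, so the intermediate becomes 1436.00 × 1436.00 — a scale of ×1.4065.
So the feature's height is 537.37 × 1.4065 ≈ 755.79.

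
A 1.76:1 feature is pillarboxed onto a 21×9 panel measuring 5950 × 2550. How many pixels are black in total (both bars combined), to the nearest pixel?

3728100 pixels

1.76:1 is narrower than 21×9, so it spans the full height.
Content width = 2550 × 1.760 ≈ 4488.0000 px.
Leftover width: 5950 − 4488.0000 = 1462.0000 px.
Across the 2550-px span: 1462.0000 × 2550 ≈ 3728100 px.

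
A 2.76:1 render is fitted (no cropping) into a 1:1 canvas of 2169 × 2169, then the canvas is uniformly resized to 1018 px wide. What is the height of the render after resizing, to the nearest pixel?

In the 2169×2169 frame the render fills the width: height = 2169 / 2.760 ≈ 785.87 px.
Resizing to 1018 px wide multiplies everything by 0.4693: 785.87 → 368.84 px.

369 px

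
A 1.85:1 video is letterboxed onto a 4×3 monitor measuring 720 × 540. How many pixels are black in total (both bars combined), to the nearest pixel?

1.85:1 is wider than 4×3, so it spans the full width.
Content height = 720 / 1.850 ≈ 389.1892 px.
540 − 389.1892 = 150.8108 px of bars.
That's 150.8108 × 720 ≈ 108584 black pixels.

108584 pixels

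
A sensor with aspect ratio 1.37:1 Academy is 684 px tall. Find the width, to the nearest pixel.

937 px

Width = 684 × 1.370 = 937.08.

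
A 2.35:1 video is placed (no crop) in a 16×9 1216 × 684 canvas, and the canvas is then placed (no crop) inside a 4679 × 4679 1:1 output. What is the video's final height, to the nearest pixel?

First fit — 2.35:1 into 1216×684 spans the width: 1216.00 × 517.45.
16×9 in 4679×4679: fills the width, so the intermediate becomes 4679.00 × 2631.94 — a scale of ×3.8479.
Applying the same ×3.8479: 517.45 → 1991.06.

1991 px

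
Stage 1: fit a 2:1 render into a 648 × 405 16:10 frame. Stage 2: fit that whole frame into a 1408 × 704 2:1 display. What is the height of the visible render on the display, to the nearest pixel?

563 px

Inside the 648×405 canvas the render is width-limited at 648.00 × 324.00.
Second fit — the 16:10 canvas into 1408×704 spans the height: 1126.40 × 704.00 (×1.7383 from 648×405).
So the render's height is 324.00 × 1.7383 ≈ 563.20.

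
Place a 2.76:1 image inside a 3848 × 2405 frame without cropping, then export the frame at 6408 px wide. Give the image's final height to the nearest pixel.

Fitted into 3848×2405, the image spans the width; its height is 3848 / 2.760 ≈ 1394.20 px.
Scaling 3848 → 6408 is ×1.6653, so the height becomes 1394.20 × 1.6653 ≈ 2321.74 px.

2322 px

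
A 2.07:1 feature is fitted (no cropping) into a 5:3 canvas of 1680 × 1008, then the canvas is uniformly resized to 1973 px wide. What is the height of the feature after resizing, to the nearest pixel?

In the 1680×1008 frame the feature fills the width: height = 1680 / 2.070 ≈ 811.59 px.
Scaling 1680 → 1973 is ×1.1744, so the height becomes 811.59 × 1.1744 ≈ 953.14 px.

953 px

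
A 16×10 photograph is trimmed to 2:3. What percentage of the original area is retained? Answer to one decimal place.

2:3 is narrower than 16×10, so the crop keeps the full height and trims the width.
(0.667)/(1.600) ≈ 0.417 of the area survives.

41.7%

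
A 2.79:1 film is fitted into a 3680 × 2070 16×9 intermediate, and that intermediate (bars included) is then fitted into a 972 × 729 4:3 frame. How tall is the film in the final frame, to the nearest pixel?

348 px

2.79:1 in 3680×2070: fills the width, so the film is 3680.00 × 1319.00.
The 16×9 canvas is width-limited in 972×729, giving 972.00 × 546.75; scale factor 0.2641.
So the film's height is 1319.00 × 0.2641 ≈ 348.39.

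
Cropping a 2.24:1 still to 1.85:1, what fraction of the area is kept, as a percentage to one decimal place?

82.6%

Going from 2.24:1 to 1.85:1 means cutting width while keeping height.
Fraction kept = (1.850)/(2.240) ≈ 82.59%.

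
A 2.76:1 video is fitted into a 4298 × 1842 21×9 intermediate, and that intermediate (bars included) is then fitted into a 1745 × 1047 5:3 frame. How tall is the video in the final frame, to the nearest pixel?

Inside the 4298×1842 canvas the video is width-limited at 4298.00 × 1557.25.
The 21×9 canvas is width-limited in 1745×1047, giving 1745.00 × 747.86; scale factor 0.4060.
So the video's height is 1557.25 × 0.4060 ≈ 632.25.

632 px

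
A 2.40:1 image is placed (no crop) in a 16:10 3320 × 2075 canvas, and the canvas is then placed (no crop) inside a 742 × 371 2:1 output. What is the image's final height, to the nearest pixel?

247 px

Inside the 3320×2075 canvas the image is width-limited at 3320.00 × 1383.33.
16:10 in 742×371: fills the height, so the intermediate becomes 593.60 × 371.00 — a scale of ×0.1788.
So the image's height is 1383.33 × 0.1788 ≈ 247.33.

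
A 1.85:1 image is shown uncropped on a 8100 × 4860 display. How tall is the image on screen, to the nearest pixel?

1.85:1 (1.850) > 5:3 (1.667), so the image fills the width.
Content height = 8100 / 1.850 ≈ 4378.38 px.

4378 px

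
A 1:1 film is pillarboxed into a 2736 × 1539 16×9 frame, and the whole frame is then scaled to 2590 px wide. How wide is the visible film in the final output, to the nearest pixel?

1457 px

Fitted into 2736×1539, the film spans the height; its width is 1539 × 1/1 ≈ 1539.00 px.
Resizing to 2590 px wide multiplies everything by 0.9466: 1539.00 → 1456.88 px.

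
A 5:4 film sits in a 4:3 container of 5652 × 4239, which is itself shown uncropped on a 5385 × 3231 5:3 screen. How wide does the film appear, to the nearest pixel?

First fit — 5:4 into 5652×4239 spans the height: 5298.75 × 4239.00.
Second fit — the 4:3 canvas into 5385×3231 spans the height: 4308.00 × 3231.00 (×0.7622 from 5652×4239).
So the film's width is 5298.75 × 0.7622 ≈ 4038.75.

4039 px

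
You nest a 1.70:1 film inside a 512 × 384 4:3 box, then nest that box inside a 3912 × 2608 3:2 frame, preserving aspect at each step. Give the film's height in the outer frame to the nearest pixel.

2045 px

1.70:1 in 512×384: fills the width, so the film is 512.00 × 301.18.
The 4:3 canvas is height-limited in 3912×2608, giving 3477.33 × 2608.00; scale factor 6.7917.
So the film's height is 301.18 × 6.7917 ≈ 2045.49.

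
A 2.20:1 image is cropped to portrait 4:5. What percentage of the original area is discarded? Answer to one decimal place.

63.6%

The height stays; only width is cut (since portrait 4:5 is narrower than 2.20:1).
(0.800)/(2.200) ≈ 0.364 of the area survives, leaving 63.64% discarded.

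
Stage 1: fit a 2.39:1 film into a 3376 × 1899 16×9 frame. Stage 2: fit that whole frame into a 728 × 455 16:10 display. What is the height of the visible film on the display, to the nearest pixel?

305 px

2.39:1 in 3376×1899: fills the width, so the film is 3376.00 × 1412.55.
16×9 in 728×455: fills the width, so the intermediate becomes 728.00 × 409.50 — a scale of ×0.2156.
Applying the same ×0.2156: 1412.55 → 304.60.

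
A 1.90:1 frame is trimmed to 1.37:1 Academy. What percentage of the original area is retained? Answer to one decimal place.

72.1%

1.37:1 Academy is narrower than 1.90:1, so the crop keeps the full height and trims the width.
Fraction kept = (1.370)/(1.900) ≈ 72.11%.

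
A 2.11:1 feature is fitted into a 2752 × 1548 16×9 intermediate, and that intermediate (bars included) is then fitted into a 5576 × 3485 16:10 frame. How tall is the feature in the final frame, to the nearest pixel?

2643 px

Inside the 2752×1548 canvas the feature is width-limited at 2752.00 × 1304.27.
The 16×9 canvas is width-limited in 5576×3485, giving 5576.00 × 3136.50; scale factor 2.0262.
So the feature's height is 1304.27 × 2.0262 ≈ 2642.65.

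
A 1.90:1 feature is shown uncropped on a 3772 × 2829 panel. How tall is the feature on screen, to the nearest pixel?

1.90:1 (1.900) > 4×3 (1.333), so the feature fills the width.
That makes the image 1985.26 px tall (3772 / 1.900).

1985 px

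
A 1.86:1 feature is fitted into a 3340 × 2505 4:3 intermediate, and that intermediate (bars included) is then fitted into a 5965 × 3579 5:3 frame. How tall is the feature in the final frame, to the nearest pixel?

Inside the 3340×2505 canvas the feature is width-limited at 3340.00 × 1795.70.
Second fit — the 4:3 canvas into 5965×3579 spans the height: 4772.00 × 3579.00 (×1.4287 from 3340×2505).
Applying the same ×1.4287: 1795.70 → 2565.59.

2566 px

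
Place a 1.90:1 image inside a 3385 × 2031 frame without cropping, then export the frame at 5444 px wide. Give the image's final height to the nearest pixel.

2865 px

In the 3385×2031 frame the image fills the width: height = 3385 / 1.900 ≈ 1781.58 px.
The frame scales by 5444/3385 = 1.6083; 1781.58 × 1.6083 ≈ 2865.26 px.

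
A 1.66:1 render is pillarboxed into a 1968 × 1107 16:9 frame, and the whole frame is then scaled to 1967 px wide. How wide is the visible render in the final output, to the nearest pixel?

At 1968×1107 the render is height-limited, so width = 1107 × 1.660 ≈ 1837.62 px.
Scaling 1968 → 1967 is ×0.9995, so the width becomes 1837.62 × 0.9995 ≈ 1836.69 px.

1837 px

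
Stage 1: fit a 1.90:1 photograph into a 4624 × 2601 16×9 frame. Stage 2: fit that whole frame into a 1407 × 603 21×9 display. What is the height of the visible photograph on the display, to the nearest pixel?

1.90:1 in 4624×2601: fills the width, so the photograph is 4624.00 × 2433.68.
Second fit — the 16×9 canvas into 1407×603 spans the height: 1072.00 × 603.00 (×0.2318 from 4624×2601).
Applying the same ×0.2318: 2433.68 → 564.21.

564 px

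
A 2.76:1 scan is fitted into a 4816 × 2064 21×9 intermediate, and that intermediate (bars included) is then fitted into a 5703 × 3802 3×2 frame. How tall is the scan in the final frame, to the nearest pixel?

2.76:1 in 4816×2064: fills the width, so the scan is 4816.00 × 1744.93.
Second fit — the 21×9 canvas into 5703×3802 spans the width: 5703.00 × 2444.14 (×1.1842 from 4816×2064).
Applying the same ×1.1842: 1744.93 → 2066.30.

2066 px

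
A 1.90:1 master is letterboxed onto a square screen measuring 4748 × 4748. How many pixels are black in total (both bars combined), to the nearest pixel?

1.90:1 (1.900) > square (1.000), so the master fills the width.
Content height = 4748 / 1.900 ≈ 2498.9474 px.
Black = 4748 − 2498.9474 = 2249.0526 px.
That's 2249.0526 × 4748 ≈ 10678502 black pixels.

10678502 pixels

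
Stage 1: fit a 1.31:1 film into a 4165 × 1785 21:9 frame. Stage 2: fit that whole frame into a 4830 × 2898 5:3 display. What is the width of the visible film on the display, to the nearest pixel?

2712 px

First fit — 1.31:1 into 4165×1785 spans the height: 2338.35 × 1785.00.
The 21:9 canvas is width-limited in 4830×2898, giving 4830.00 × 2070.00; scale factor 1.1597.
The film scales with it: width 2338.35 × 1.1597 ≈ 2711.70.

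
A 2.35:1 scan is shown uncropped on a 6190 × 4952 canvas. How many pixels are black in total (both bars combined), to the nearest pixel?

2.35:1 is wider than 5:4, so it spans the full width.
Content height = 6190 / 2.350 ≈ 2634.0426 px.
4952 − 2634.0426 = 2317.9574 px of bars.
That's 2317.9574 × 6190 ≈ 14348157 black pixels.

14348157 pixels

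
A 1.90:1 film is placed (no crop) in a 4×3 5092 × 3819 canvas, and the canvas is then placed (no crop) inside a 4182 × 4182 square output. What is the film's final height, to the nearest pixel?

2201 px

First fit — 1.90:1 into 5092×3819 spans the width: 5092.00 × 2680.00.
Second fit — the 4×3 canvas into 4182×4182 spans the width: 4182.00 × 3136.50 (×0.8213 from 5092×3819).
Applying the same ×0.8213: 2680.00 → 2201.05.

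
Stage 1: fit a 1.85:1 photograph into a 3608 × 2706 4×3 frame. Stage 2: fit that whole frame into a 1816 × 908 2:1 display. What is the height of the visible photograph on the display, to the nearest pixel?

654 px

1.85:1 in 3608×2706: fills the width, so the photograph is 3608.00 × 1950.27.
The 4×3 canvas is height-limited in 1816×908, giving 1210.67 × 908.00; scale factor 0.3356.
So the photograph's height is 1950.27 × 0.3356 ≈ 654.41.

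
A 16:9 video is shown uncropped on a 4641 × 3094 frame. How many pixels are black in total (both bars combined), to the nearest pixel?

2243633 pixels

16:9 (1.778) > 3×2 (1.500), so the video fills the width.
The video is 4641 × 9/16 ≈ 2610.5625 px tall.
Black = 3094 − 2610.5625 = 483.4375 px.
That's 483.4375 × 4641 ≈ 2243633 black pixels.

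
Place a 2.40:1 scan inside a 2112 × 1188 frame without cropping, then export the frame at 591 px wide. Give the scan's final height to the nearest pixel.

246 px

In the 2112×1188 frame the scan fills the width: height = 2112 / 2.400 ≈ 880.00 px.
The frame scales by 591/2112 = 0.2798; 880.00 × 0.2798 ≈ 246.25 px.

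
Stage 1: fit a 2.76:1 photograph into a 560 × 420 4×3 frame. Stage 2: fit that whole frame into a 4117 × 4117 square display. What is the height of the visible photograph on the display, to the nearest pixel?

1492 px

Inside the 560×420 canvas the photograph is width-limited at 560.00 × 202.90.
Second fit — the 4×3 canvas into 4117×4117 spans the width: 4117.00 × 3087.75 (×7.3518 from 560×420).
So the photograph's height is 202.90 × 7.3518 ≈ 1491.67.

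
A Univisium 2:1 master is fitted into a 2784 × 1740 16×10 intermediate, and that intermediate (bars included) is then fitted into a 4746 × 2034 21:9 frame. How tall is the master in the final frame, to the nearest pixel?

1627 px

Inside the 2784×1740 canvas the master is width-limited at 2784.00 × 1392.00.
16×10 in 4746×2034: fills the height, so the intermediate becomes 3254.40 × 2034.00 — a scale of ×1.1690.
The master scales with it: height 1392.00 × 1.1690 ≈ 1627.20.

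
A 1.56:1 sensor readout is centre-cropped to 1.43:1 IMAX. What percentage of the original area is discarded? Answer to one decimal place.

8.3%

Going from 1.56:1 to 1.43:1 IMAX means cutting width while keeping height.
Area ratio = (1.430)/(1.560) = 91.67%; the remaining 8.33% is cropped out.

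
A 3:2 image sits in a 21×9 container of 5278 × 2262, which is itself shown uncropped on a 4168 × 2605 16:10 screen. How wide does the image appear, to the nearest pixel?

2679 px

First fit — 3:2 into 5278×2262 spans the height: 3393.00 × 2262.00.
Second fit — the 21×9 canvas into 4168×2605 spans the width: 4168.00 × 1786.29 (×0.7897 from 5278×2262).
The image scales with it: width 3393.00 × 0.7897 ≈ 2679.43.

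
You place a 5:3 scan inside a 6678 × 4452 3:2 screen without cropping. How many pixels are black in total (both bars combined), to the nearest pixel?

5:3 is wider than 3:2, so it spans the full width.
The scan is 6678 × 3/5 ≈ 4006.8000 px tall.
Black = 4452 − 4006.8000 = 445.2000 px.
Across the 6678-px span: 445.2000 × 6678 ≈ 2973046 px.

2973046 pixels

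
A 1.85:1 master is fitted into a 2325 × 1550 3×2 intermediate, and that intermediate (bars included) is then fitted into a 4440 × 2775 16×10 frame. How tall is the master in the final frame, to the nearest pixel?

2250 px

1.85:1 in 2325×1550: fills the width, so the master is 2325.00 × 1256.76.
Second fit — the 3×2 canvas into 4440×2775 spans the height: 4162.50 × 2775.00 (×1.7903 from 2325×1550).
Applying the same ×1.7903: 1256.76 → 2250.00.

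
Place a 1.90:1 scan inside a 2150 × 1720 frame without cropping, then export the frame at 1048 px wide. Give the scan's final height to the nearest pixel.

552 px

At 2150×1720 the scan is width-limited, so height = 2150 / 1.900 ≈ 1131.58 px.
The frame scales by 1048/2150 = 0.4874; 1131.58 × 0.4874 ≈ 551.58 px.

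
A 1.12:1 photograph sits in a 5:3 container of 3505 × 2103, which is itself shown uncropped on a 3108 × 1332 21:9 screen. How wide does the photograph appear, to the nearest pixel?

First fit — 1.12:1 into 3505×2103 spans the height: 2355.36 × 2103.00.
5:3 in 3108×1332: fills the height, so the intermediate becomes 2220.00 × 1332.00 — a scale of ×0.6334.
The photograph scales with it: width 2355.36 × 0.6334 ≈ 1491.84.

1492 px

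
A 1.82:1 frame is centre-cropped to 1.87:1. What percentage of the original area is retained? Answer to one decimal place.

1.87:1 is wider than 1.82:1, so the crop keeps the full width and trims the height.
Area ratio = (1.820)/(1.870) = 97.33% retained.

97.3%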